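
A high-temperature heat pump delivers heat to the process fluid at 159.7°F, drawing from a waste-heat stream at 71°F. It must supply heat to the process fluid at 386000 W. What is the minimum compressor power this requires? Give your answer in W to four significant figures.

55280 W

In absolute terms T_C = 294.82 K and T_H = 344.09 K, so ΔT = 49.28 K.
COP_Carnot = T_H/ΔT = 344.09/49.28 = 6.983.
Ẇ_min = Q̇/COP_Carnot = 386000/6.983 = 55280 W.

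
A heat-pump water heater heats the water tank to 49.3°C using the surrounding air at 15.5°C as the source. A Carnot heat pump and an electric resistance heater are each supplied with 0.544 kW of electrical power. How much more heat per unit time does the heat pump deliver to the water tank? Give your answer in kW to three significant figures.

4.65 kW

In absolute terms T_C = 288.65 K and T_H = 322.45 K, so ΔT = 33.80 K.
COP_Carnot = T_H/ΔT = 322.45/33.80 = 9.540.
The heat pump delivers Q̇_H = COP × Ẇ = 5.190 kW; the resistance heater delivers Ẇ = 0.5440 kW.
Extra = (COP − 1)·Ẇ = 4.646 kW.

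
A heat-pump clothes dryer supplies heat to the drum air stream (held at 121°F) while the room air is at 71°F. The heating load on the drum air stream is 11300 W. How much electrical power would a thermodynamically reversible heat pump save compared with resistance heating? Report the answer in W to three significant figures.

In absolute terms T_C = 294.82 K and T_H = 322.59 K, so ΔT = 27.78 K.
COP_Carnot = T_H/ΔT = 322.59/27.78 = 11.61.
Resistance heating needs Ẇ_res = Q̇_H = 11300 W; the reversible heat pump needs only Ẇ_hp = Q̇_H/COP = 973.0 W.
Saving = 11300 − 973.0 = 10330 W.

10300 W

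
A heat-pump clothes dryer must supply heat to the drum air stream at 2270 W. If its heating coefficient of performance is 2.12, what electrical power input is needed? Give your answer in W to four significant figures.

1071 W

Ẇ = Q̇_H/COP_HP = 2270/2.12 = 1071 W.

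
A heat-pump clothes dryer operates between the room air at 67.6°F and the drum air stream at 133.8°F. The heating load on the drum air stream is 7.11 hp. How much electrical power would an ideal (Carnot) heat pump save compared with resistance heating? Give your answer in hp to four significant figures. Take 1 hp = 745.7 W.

In absolute terms T_C = 292.93 K and T_H = 329.71 K, so ΔT = 36.78 K.
COP_Carnot = T_H/ΔT = 329.71/36.78 = 8.965.
Resistance heating needs Ẇ_res = Q̇_H = 7.110 hp; the reversible heat pump needs only Ẇ_hp = Q̇_H/COP = 0.7931 hp.
Saving = 7.110 − 0.7931 = 6.317 hp.

6.317 hp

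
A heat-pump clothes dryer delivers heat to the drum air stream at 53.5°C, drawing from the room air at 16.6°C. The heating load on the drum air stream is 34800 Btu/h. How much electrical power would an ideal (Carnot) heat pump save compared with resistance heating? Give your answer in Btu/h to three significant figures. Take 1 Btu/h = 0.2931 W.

30900 Btu/h

In absolute terms T_C = 289.75 K and T_H = 326.65 K, so ΔT = 36.90 K.
COP_Carnot = T_H/ΔT = 326.65/36.90 = 8.852.
Resistance heating needs Ẇ_res = Q̇_H = 34800 Btu/h; the reversible heat pump needs only Ẇ_hp = Q̇_H/COP = 3931 Btu/h.
Saving = 34800 − 3931 = 30870 Btu/h.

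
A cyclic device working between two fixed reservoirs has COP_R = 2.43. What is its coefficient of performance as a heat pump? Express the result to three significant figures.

3.43

The first law on one cycle gives Q_H = Q_C + W, so Q_H/W = Q_C/W + 1.
COP_HP = COP_R + 1 = 2.43 + 1 = 3.43.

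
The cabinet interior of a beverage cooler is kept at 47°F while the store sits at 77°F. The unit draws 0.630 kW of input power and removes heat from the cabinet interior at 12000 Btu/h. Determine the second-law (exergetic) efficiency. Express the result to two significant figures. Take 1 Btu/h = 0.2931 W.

0.33

Converting, Q̇_C = 12000 Btu/h = 3.517 kW, so COP_actual = Q̇_C/Ẇ = 3.517/0.6300 = 5.583.
In absolute terms T_C = 281.48 K and T_H = 298.15 K, so ΔT = 16.67 K.
COP_Carnot = T_C/ΔT = 281.48/16.67 = 16.89.
η_II = COP_actual/COP_Carnot = 5.583/16.89 = 0.3306.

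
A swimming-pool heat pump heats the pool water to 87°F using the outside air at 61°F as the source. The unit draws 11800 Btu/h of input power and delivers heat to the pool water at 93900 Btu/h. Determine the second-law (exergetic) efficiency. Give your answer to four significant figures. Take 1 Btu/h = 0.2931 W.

COP_actual = Q̇_H/Ẇ = 93900/11800 = 7.958.
In absolute terms T_C = 289.26 K and T_H = 303.71 K, so ΔT = 14.44 K.
COP_Carnot = T_H/ΔT = 303.71/14.44 = 21.03.
η_II = COP_actual/COP_Carnot = 7.958/21.03 = 0.3785.

0.3785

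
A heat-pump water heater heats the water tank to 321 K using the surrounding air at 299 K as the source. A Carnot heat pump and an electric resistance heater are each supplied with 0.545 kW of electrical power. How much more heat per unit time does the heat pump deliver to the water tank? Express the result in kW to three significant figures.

The reservoir spacing is ΔT = 321 − 299 = 22.00 K.
COP_Carnot = T_H/ΔT = 321.00/22.00 = 14.59.
The heat pump delivers Q̇_H = COP × Ẇ = 7.952 kW; the resistance heater delivers Ẇ = 0.5450 kW.
Extra = (COP − 1)·Ẇ = 7.407 kW.

7.41 kW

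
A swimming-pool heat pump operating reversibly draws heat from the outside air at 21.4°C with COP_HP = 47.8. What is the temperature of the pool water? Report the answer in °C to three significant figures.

COP_HP = T_H/(T_H − T_C) rearranges to T_H = COP·T_C/(COP − 1).
With T_C = 294.55 K, T_H = 47.8 × 294.55/46.80 = 300.84 K.
Converting, 300.84 K = 27.69°C.

27.7 °C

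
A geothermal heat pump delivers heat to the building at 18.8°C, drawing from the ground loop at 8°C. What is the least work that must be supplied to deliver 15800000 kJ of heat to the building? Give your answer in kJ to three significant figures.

584000 kJ

In absolute terms T_C = 281.15 K and T_H = 291.95 K, so ΔT = 10.80 K.
The reversible limit is COP_HP = T_H/ΔT = 27.03, so W_min = Q_H/COP = Q_H·ΔT/T_H.
W_min = 15800000 × 10.80/291.95 = 584500 kJ.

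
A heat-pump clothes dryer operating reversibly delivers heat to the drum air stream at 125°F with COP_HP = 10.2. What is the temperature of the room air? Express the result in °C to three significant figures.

19.8 °C

COP_HP = T_H/(T_H − T_C) gives T_H − T_C = T_H/COP.
With T_H = 324.82 K, T_C = 324.82 × (1 − 1/10.2) = 292.97 K.
Converting, 292.97 K = 19.82°C.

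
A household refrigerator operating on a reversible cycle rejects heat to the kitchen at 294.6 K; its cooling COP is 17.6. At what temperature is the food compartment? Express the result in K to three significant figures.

279 K

For a Carnot refrigerator COP_R = T_C/(T_H − T_C), so T_C = COP·T_H/(1 + COP).
With T_H = 294.60 K, T_C = 17.6 × 294.60/18.60 = 278.76 K.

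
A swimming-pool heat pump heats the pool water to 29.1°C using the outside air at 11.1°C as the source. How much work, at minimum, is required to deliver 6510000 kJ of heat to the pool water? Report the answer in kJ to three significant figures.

In absolute terms T_C = 284.25 K and T_H = 302.25 K, so ΔT = 18.00 K.
The reversible limit is COP_HP = T_H/ΔT = 16.79, so W_min = Q_H/COP = Q_H·ΔT/T_H.
W_min = 6510000 × 18.00/302.25 = 387700 kJ.

388000 kJ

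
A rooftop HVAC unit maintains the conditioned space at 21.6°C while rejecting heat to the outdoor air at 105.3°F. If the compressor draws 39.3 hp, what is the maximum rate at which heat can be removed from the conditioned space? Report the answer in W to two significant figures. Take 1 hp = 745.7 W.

In absolute terms T_C = 294.75 K and T_H = 313.87 K, so ΔT = 19.12 K.
COP_Carnot = T_C/ΔT = 294.75/19.12 = 15.41.
Q̇_max = COP_Carnot × Ẇ = 15.41 × 39.30 hp = 605.8 hp = 451700 W.

450000 W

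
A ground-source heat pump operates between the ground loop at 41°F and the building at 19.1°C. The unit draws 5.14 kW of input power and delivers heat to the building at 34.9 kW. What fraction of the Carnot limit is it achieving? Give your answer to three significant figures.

0.328

COP_actual = Q̇_H/Ẇ = 34.90/5.140 = 6.790.
In absolute terms T_C = 278.15 K and T_H = 292.25 K, so ΔT = 14.10 K.
COP_Carnot = T_H/ΔT = 292.25/14.10 = 20.73.
η_II = COP_actual/COP_Carnot = 6.790/20.73 = 0.3276.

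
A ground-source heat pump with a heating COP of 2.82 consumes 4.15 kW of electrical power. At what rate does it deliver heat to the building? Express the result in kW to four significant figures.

Q̇_H = COP_HP × Ẇ = 2.82 × 4.150 = 11.70 kW.

11.70 kW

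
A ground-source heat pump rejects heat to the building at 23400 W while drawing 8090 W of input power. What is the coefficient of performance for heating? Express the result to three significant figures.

The first law gives Q̇_H = Q̇_C + Ẇ, so the three rates are Q̇_C = 15310, Q̇_H = 23400, Ẇ = 8090 W.
COP_HP = Q̇_H/Ẇ = 23400/8090 = 2.892.

2.89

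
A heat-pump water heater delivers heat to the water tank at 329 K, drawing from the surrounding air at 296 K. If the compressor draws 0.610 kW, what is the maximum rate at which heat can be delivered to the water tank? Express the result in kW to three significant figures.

The reservoir spacing is ΔT = 329 − 296 = 33.00 K.
COP_Carnot = T_H/ΔT = 329.00/33.00 = 9.970.
Q̇_max = COP_Carnot × Ẇ = 9.970 × 0.6100 kW = 6.082 kW.

6.08 kW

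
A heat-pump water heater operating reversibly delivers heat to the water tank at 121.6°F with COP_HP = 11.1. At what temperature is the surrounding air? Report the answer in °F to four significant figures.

COP_HP = T_H/(T_H − T_C) gives T_H − T_C = T_H/COP.
With T_H = 322.93 K, T_C = 322.93 × (1 − 1/11.1) = 293.84 K.
Converting, 293.84 K = 69.23°F.

69.23 °F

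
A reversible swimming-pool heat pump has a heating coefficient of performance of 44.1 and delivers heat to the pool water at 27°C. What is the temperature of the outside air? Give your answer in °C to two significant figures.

20 °C

COP_HP = T_H/(T_H − T_C) gives T_H − T_C = T_H/COP.
With T_H = 300.15 K, T_C = 300.15 × (1 − 1/44.1) = 293.34 K.
Converting, 293.34 K = 20.19°C.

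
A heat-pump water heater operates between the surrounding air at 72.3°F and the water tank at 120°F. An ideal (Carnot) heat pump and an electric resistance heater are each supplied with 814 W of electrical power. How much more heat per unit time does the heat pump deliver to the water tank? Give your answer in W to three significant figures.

9080 W

In absolute terms T_C = 295.54 K and T_H = 322.04 K, so ΔT = 26.50 K.
COP_Carnot = T_H/ΔT = 322.04/26.50 = 12.15.
The heat pump delivers Q̇_H = COP × Ẇ = 9892 W; the resistance heater delivers Ẇ = 814.0 W.
Extra = (COP − 1)·Ẇ = 9078 W.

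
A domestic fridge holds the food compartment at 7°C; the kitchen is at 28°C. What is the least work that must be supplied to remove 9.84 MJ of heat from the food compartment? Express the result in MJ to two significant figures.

0.74 MJ

In absolute terms T_C = 280.15 K and T_H = 301.15 K, so ΔT = 21.00 K.
The reversible limit is COP_R = T_C/ΔT = 13.34, so W_min = Q_C/COP = Q_C·ΔT/T_C.
W_min = 9.840 × 21.00/280.15 = 0.7376 MJ.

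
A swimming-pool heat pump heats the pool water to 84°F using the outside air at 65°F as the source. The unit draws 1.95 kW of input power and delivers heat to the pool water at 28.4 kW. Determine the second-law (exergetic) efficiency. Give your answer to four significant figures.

0.5090

COP_actual = Q̇_H/Ẇ = 28.40/1.950 = 14.56.
In absolute terms T_C = 291.48 K and T_H = 302.04 K, so ΔT = 10.56 K.
COP_Carnot = T_H/ΔT = 302.04/10.56 = 28.61.
η_II = COP_actual/COP_Carnot = 14.56/28.61 = 0.5090.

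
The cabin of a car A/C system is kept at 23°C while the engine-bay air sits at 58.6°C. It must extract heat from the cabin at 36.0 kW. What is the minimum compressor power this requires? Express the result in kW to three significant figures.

In absolute terms T_C = 296.15 K and T_H = 331.75 K, so ΔT = 35.60 K.
COP_Carnot = T_C/ΔT = 296.15/35.60 = 8.319.
Ẇ_min = Q̇/COP_Carnot = 36.00/8.319 = 4.328 kW.

4.33 kW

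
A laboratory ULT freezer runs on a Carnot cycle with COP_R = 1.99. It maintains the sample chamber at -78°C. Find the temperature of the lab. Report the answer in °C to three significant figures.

COP_R = T_C/(T_H − T_C) gives T_H − T_C = T_C/COP.
With T_C = 195.15 K, T_H = 195.15 × (1 + 1/1.99) = 293.22 K.
Converting, 293.22 K = 20.07°C.

20.1 °C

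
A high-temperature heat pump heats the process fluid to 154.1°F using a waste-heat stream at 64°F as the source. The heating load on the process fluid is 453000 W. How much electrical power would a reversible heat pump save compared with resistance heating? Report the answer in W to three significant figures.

387000 W

In absolute terms T_C = 290.93 K and T_H = 340.98 K, so ΔT = 50.06 K.
COP_Carnot = T_H/ΔT = 340.98/50.06 = 6.812.
Resistance heating needs Ẇ_res = Q̇_H = 453000 W; the reversible heat pump needs only Ẇ_hp = Q̇_H/COP = 66500 W.
Saving = 453000 − 66500 = 386500 W.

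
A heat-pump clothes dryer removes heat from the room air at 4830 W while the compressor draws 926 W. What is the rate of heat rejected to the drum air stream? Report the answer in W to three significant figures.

5760 W

For a cyclic device the first law requires Q̇_H = Q̇_C + Ẇ.
Q̇_H = Q̇_C + Ẇ = 5756 W.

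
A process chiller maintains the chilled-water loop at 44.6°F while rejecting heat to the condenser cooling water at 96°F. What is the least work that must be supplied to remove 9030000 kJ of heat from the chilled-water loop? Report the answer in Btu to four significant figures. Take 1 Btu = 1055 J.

In absolute terms T_C = 280.15 K and T_H = 308.71 K, so ΔT = 28.56 K.
The reversible limit is COP_R = T_C/ΔT = 9.811, so W_min = Q_C/COP = Q_C·ΔT/T_C.
W_min = 9030000 × 28.56/280.15 = 920400 kJ = 872400 Btu.

872400 Btu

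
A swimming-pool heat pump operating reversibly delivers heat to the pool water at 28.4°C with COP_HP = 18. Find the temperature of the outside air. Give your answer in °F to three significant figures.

53.0 °F

COP_HP = T_H/(T_H − T_C) gives T_H − T_C = T_H/COP.
With T_H = 301.55 K, T_C = 301.55 × (1 − 1/18) = 284.80 K.
Converting, 284.80 K = 52.96°F.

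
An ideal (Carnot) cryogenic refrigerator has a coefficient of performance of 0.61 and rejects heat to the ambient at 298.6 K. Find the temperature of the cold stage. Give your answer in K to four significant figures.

113.1 K

For a Carnot refrigerator COP_R = T_C/(T_H − T_C), so T_C = COP·T_H/(1 + COP).
With T_H = 298.60 K, T_C = 0.61 × 298.60/1.610 = 113.13 K.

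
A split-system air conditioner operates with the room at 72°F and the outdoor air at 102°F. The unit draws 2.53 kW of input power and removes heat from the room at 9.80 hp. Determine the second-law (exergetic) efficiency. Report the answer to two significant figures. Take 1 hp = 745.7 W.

Converting, Q̇_C = 9.800 hp = 7.308 kW, so COP_actual = Q̇_C/Ẇ = 7.308/2.530 = 2.888.
In absolute terms T_C = 295.37 K and T_H = 312.04 K, so ΔT = 16.67 K.
COP_Carnot = T_C/ΔT = 295.37/16.67 = 17.72.
η_II = COP_actual/COP_Carnot = 2.888/17.72 = 0.1630.

0.16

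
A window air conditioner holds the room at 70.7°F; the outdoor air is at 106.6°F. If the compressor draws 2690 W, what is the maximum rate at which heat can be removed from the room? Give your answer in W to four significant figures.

39740 W

In absolute terms T_C = 294.65 K and T_H = 314.59 K, so ΔT = 19.94 K.
COP_Carnot = T_C/ΔT = 294.65/19.94 = 14.77.
Q̇_max = COP_Carnot × Ẇ = 14.77 × 2690 W = 39740 W.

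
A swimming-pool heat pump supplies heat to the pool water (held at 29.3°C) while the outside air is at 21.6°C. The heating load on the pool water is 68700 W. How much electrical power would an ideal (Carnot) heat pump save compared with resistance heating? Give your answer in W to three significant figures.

In absolute terms T_C = 294.75 K and T_H = 302.45 K, so ΔT = 7.700 K.
COP_Carnot = T_H/ΔT = 302.45/7.700 = 39.28.
Resistance heating needs Ẇ_res = Q̇_H = 68700 W; the reversible heat pump needs only Ẇ_hp = Q̇_H/COP = 1749 W.
Saving = 68700 − 1749 = 66950 W.

67000 W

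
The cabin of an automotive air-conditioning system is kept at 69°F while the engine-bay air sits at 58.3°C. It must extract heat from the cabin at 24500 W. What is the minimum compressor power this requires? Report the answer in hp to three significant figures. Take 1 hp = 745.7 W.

In absolute terms T_C = 293.71 K and T_H = 331.45 K, so ΔT = 37.74 K.
COP_Carnot = T_C/ΔT = 293.71/37.74 = 7.781.
Ẇ_min = Q̇/COP_Carnot = 24500/7.781 = 3149 W = 4.222 hp.

4.22 hp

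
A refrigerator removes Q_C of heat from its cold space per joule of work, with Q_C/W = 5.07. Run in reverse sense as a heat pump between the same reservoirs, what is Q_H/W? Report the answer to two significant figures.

6.1

The first law on one cycle gives Q_H = Q_C + W, so Q_H/W = Q_C/W + 1.
COP_HP = COP_R + 1 = 5.07 + 1 = 6.07.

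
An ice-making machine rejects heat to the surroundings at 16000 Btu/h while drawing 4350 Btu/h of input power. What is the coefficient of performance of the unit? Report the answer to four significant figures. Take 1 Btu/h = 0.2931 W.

The first law gives Q̇_H = Q̇_C + Ẇ, so the three rates are Q̇_C = 11650, Q̇_H = 16000, Ẇ = 4350 Btu/h.
COP_R = Q̇_C/Ẇ = 11650/4350 = 2.678.

2.678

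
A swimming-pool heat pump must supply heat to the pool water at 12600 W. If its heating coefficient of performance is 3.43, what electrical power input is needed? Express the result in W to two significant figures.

3700 W

Ẇ = Q̇_H/COP_HP = 12600/3.43 = 3673 W.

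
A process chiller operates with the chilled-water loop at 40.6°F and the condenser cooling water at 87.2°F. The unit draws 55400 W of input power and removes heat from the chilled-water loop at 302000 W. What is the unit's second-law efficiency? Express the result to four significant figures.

COP_actual = Q̇_C/Ẇ = 302000/55400 = 5.451.
In absolute terms T_C = 277.93 K and T_H = 303.82 K, so ΔT = 25.89 K.
COP_Carnot = T_C/ΔT = 277.93/25.89 = 10.74.
η_II = COP_actual/COP_Carnot = 5.451/10.74 = 0.5078.

0.5078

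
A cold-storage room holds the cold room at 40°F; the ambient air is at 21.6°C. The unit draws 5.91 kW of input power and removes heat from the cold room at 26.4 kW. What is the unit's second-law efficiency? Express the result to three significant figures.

COP_actual = Q̇_C/Ẇ = 26.40/5.910 = 4.467.
In absolute terms T_C = 277.59 K and T_H = 294.75 K, so ΔT = 17.16 K.
COP_Carnot = T_C/ΔT = 277.59/17.16 = 16.18.
η_II = COP_actual/COP_Carnot = 4.467/16.18 = 0.2761.

0.276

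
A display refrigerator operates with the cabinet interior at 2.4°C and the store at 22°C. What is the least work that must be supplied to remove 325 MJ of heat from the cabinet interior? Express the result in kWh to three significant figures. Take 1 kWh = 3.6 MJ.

6.42 kWh

In absolute terms T_C = 275.55 K and T_H = 295.15 K, so ΔT = 19.60 K.
The reversible limit is COP_R = T_C/ΔT = 14.06, so W_min = Q_C/COP = Q_C·ΔT/T_C.
W_min = 325.0 × 19.60/275.55 = 23.12 MJ = 6.422 kWh.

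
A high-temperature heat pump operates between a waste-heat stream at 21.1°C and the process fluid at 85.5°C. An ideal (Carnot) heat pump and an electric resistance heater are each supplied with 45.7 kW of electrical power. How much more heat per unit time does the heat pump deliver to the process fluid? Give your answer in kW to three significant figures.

In absolute terms T_C = 294.25 K and T_H = 358.65 K, so ΔT = 64.40 K.
COP_Carnot = T_H/ΔT = 358.65/64.40 = 5.569.
The heat pump delivers Q̇_H = COP × Ẇ = 254.5 kW; the resistance heater delivers Ẇ = 45.70 kW.
Extra = (COP − 1)·Ẇ = 208.8 kW.

209 kW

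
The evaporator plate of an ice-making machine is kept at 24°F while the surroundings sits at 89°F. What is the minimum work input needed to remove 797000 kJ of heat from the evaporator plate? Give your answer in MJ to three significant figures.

In absolute terms T_C = 268.71 K and T_H = 304.82 K, so ΔT = 36.11 K.
The reversible limit is COP_R = T_C/ΔT = 7.441, so W_min = Q_C/COP = Q_C·ΔT/T_C.
W_min = 797000 × 36.11/268.71 = 107100 kJ = 107.1 MJ.

107 MJ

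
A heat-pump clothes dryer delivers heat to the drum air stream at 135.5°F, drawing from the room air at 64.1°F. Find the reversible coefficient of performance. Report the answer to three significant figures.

In absolute terms T_C = 290.98 K and T_H = 330.65 K, so ΔT = 39.67 K.
For a reversible cycle, COP_Carnot = T_H/ΔT = 330.65/39.67 = 8.336.

8.34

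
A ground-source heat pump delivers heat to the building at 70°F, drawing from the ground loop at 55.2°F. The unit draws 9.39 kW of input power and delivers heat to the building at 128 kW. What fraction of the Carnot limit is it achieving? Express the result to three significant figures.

0.381

COP_actual = Q̇_H/Ẇ = 128.0/9.390 = 13.63.
In absolute terms T_C = 286.04 K and T_H = 294.26 K, so ΔT = 8.222 K.
COP_Carnot = T_H/ΔT = 294.26/8.222 = 35.79.
η_II = COP_actual/COP_Carnot = 13.63/35.79 = 0.3809.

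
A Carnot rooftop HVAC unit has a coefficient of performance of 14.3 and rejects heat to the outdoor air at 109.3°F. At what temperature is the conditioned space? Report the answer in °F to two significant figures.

72 °F

For a Carnot refrigerator COP_R = T_C/(T_H − T_C), so T_C = COP·T_H/(1 + COP).
With T_H = 316.09 K, T_C = 14.3 × 316.09/15.30 = 295.43 K.
Converting, 295.43 K = 72.11°F.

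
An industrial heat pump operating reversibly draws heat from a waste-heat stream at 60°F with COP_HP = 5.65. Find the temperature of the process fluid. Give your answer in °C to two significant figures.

78 °C

COP_HP = T_H/(T_H − T_C) rearranges to T_H = COP·T_C/(COP − 1).
With T_C = 288.71 K, T_H = 5.65 × 288.71/4.650 = 350.79 K.
Converting, 350.79 K = 77.64°C.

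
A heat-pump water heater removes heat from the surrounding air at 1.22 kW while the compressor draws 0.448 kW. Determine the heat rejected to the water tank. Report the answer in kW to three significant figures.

For a cyclic device the first law requires Q̇_H = Q̇_C + Ẇ.
Q̇_H = Q̇_C + Ẇ = 1.668 kW.

1.67 kW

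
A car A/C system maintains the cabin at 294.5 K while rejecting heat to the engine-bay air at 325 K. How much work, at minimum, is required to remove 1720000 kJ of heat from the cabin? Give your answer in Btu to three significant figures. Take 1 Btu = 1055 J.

The reservoir spacing is ΔT = 325 − 294.5 = 30.50 K.
The reversible limit is COP_R = T_C/ΔT = 9.656, so W_min = Q_C/COP = Q_C·ΔT/T_C.
W_min = 1720000 × 30.50/294.50 = 178100 kJ = 168800 Btu.

169000 Btu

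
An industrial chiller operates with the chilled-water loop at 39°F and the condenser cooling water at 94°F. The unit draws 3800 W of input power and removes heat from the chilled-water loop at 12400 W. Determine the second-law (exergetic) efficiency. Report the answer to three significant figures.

0.360

COP_actual = Q̇_C/Ẇ = 12400/3800 = 3.263.
In absolute terms T_C = 277.04 K and T_H = 307.59 K, so ΔT = 30.56 K.
COP_Carnot = T_C/ΔT = 277.04/30.56 = 9.067.
η_II = COP_actual/COP_Carnot = 3.263/9.067 = 0.3599.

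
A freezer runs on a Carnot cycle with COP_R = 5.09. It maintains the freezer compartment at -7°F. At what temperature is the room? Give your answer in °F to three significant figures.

81.9 °F

COP_R = T_C/(T_H − T_C) gives T_H − T_C = T_C/COP.
With T_C = 251.48 K, T_H = 251.48 × (1 + 1/5.09) = 300.89 K.
Converting, 300.89 K = 81.93°F.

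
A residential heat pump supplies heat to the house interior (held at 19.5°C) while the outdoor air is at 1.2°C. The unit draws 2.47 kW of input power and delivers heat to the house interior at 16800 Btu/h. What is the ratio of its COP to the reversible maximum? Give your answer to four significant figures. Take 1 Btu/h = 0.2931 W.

0.1247

Converting, Q̇_H = 16800 Btu/h = 4.924 kW, so COP_actual = Q̇_H/Ẇ = 4.924/2.470 = 1.994.
In absolute terms T_C = 274.35 K and T_H = 292.65 K, so ΔT = 18.30 K.
COP_Carnot = T_H/ΔT = 292.65/18.30 = 15.99.
η_II = COP_actual/COP_Carnot = 1.994/15.99 = 0.1247.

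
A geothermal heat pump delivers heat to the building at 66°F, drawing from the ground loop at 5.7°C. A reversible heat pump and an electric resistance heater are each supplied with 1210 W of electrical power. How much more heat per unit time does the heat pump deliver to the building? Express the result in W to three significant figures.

In absolute terms T_C = 278.85 K and T_H = 292.04 K, so ΔT = 13.19 K.
COP_Carnot = T_H/ΔT = 292.04/13.19 = 22.14.
The heat pump delivers Q̇_H = COP × Ẇ = 26790 W; the resistance heater delivers Ẇ = 1210 W.
Extra = (COP − 1)·Ẇ = 25580 W.

25600 W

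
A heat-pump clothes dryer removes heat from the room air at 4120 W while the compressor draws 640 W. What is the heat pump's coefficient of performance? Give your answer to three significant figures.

7.44

The first law gives Q̇_H = Q̇_C + Ẇ, so the three rates are Q̇_C = 4120, Q̇_H = 4760, Ẇ = 640.0 W.
COP_HP = Q̇_H/Ẇ = 4760/640.0 = 7.438.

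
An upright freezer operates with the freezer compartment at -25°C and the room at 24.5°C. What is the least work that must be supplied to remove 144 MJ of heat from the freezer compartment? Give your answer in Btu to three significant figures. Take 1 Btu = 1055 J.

27200 Btu

In absolute terms T_C = 248.15 K and T_H = 297.65 K, so ΔT = 49.50 K.
The reversible limit is COP_R = T_C/ΔT = 5.013, so W_min = Q_C/COP = Q_C·ΔT/T_C.
W_min = 144.0 × 49.50/248.15 = 28.72 MJ = 27230 Btu.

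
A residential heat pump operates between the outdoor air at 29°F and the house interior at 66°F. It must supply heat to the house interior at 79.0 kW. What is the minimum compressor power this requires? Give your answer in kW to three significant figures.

In absolute terms T_C = 271.48 K and T_H = 292.04 K, so ΔT = 20.56 K.
COP_Carnot = T_H/ΔT = 292.04/20.56 = 14.21.
Ẇ_min = Q̇/COP_Carnot = 79.00/14.21 = 5.561 kW.

5.56 kW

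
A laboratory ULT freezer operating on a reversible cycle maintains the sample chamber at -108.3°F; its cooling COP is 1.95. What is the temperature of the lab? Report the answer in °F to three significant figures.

71.9 °F

COP_R = T_C/(T_H − T_C) gives T_H − T_C = T_C/COP.
With T_C = 195.21 K, T_H = 195.21 × (1 + 1/1.95) = 295.31 K.
Converting, 295.31 K = 71.89°F.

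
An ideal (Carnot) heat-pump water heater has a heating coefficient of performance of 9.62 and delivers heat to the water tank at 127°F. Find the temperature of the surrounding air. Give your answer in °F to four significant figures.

66.02 °F

COP_HP = T_H/(T_H − T_C) gives T_H − T_C = T_H/COP.
With T_H = 325.93 K, T_C = 325.93 × (1 − 1/9.62) = 292.05 K.
Converting, 292.05 K = 66.02°F.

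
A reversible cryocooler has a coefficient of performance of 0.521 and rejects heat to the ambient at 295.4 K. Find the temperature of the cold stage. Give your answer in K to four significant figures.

For a Carnot refrigerator COP_R = T_C/(T_H − T_C), so T_C = COP·T_H/(1 + COP).
With T_H = 295.40 K, T_C = 0.521 × 295.40/1.521 = 101.19 K.

101.2 K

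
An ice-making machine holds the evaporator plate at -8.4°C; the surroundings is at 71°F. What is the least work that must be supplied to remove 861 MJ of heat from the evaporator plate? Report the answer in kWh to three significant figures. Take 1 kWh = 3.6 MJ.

In absolute terms T_C = 264.75 K and T_H = 294.82 K, so ΔT = 30.07 K.
The reversible limit is COP_R = T_C/ΔT = 8.805, so W_min = Q_C/COP = Q_C·ΔT/T_C.
W_min = 861.0 × 30.07/264.75 = 97.78 MJ = 27.16 kWh.

27.2 kWh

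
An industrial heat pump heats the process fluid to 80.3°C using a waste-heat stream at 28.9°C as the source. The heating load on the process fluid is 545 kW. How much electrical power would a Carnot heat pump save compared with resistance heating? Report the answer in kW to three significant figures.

In absolute terms T_C = 302.05 K and T_H = 353.45 K, so ΔT = 51.40 K.
COP_Carnot = T_H/ΔT = 353.45/51.40 = 6.876.
Resistance heating needs Ẇ_res = Q̇_H = 545.0 kW; the reversible heat pump needs only Ẇ_hp = Q̇_H/COP = 79.26 kW.
Saving = 545.0 − 79.26 = 465.7 kW.

466 kW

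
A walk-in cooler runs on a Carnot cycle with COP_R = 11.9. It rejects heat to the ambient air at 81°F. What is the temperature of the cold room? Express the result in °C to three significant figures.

3.94 °C

For a Carnot refrigerator COP_R = T_C/(T_H − T_C), so T_C = COP·T_H/(1 + COP).
With T_H = 300.37 K, T_C = 11.9 × 300.37/12.90 = 277.09 K.
Converting, 277.09 K = 3.94°C.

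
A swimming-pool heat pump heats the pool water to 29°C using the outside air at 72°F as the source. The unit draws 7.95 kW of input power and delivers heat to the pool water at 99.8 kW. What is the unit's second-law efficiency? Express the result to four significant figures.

COP_actual = Q̇_H/Ẇ = 99.80/7.950 = 12.55.
In absolute terms T_C = 295.37 K and T_H = 302.15 K, so ΔT = 6.778 K.
COP_Carnot = T_H/ΔT = 302.15/6.778 = 44.58.
η_II = COP_actual/COP_Carnot = 12.55/44.58 = 0.2816.

0.2816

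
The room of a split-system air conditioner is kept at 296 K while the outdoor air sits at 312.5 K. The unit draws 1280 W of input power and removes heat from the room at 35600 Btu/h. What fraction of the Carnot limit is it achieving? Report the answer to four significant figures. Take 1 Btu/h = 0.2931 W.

Converting, Q̇_C = 35600 Btu/h = 10430 W, so COP_actual = Q̇_C/Ẇ = 10430/1280 = 8.152.
The reservoir spacing is ΔT = 312.5 − 296 = 16.50 K.
COP_Carnot = T_C/ΔT = 296.00/16.50 = 17.94.
η_II = COP_actual/COP_Carnot = 8.152/17.94 = 0.4544.

0.4544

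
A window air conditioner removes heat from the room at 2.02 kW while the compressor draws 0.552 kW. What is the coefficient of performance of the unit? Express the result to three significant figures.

The first law gives Q̇_H = Q̇_C + Ẇ, so the three rates are Q̇_C = 2.020, Q̇_H = 2.572, Ẇ = 0.5520 kW.
COP_R = Q̇_C/Ẇ = 2.020/0.5520 = 3.659.

3.66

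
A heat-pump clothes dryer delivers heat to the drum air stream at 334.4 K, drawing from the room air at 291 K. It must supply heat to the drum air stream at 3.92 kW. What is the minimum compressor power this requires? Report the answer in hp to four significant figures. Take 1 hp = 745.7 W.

0.6823 hp

The reservoir spacing is ΔT = 334.4 − 291 = 43.40 K.
COP_Carnot = T_H/ΔT = 334.40/43.40 = 7.705.
Ẇ_min = Q̇/COP_Carnot = 3.920/7.705 = 0.5088 kW = 0.6823 hp.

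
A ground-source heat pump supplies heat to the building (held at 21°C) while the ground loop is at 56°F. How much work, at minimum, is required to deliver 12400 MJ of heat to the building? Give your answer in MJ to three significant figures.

In absolute terms T_C = 286.48 K and T_H = 294.15 K, so ΔT = 7.667 K.
The reversible limit is COP_HP = T_H/ΔT = 38.37, so W_min = Q_H/COP = Q_H·ΔT/T_H.
W_min = 12400 × 7.667/294.15 = 323.2 MJ.

323 MJ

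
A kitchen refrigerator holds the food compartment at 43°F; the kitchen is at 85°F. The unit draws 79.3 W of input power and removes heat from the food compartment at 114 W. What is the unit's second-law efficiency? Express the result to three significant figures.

0.120

COP_actual = Q̇_C/Ẇ = 114.0/79.30 = 1.438.
In absolute terms T_C = 279.26 K and T_H = 302.59 K, so ΔT = 23.33 K.
COP_Carnot = T_C/ΔT = 279.26/23.33 = 11.97.
η_II = COP_actual/COP_Carnot = 1.438/11.97 = 0.1201.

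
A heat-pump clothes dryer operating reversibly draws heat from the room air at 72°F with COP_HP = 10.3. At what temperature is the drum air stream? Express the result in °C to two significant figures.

54 °C

COP_HP = T_H/(T_H − T_C) rearranges to T_H = COP·T_C/(COP − 1).
With T_C = 295.37 K, T_H = 10.3 × 295.37/9.300 = 327.13 K.
Converting, 327.13 K = 53.98°C.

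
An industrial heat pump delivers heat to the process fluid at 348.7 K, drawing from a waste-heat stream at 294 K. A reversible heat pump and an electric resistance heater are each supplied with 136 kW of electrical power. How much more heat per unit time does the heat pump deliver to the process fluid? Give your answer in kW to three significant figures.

731 kW

The reservoir spacing is ΔT = 348.7 − 294 = 54.70 K.
COP_Carnot = T_H/ΔT = 348.70/54.70 = 6.375.
The heat pump delivers Q̇_H = COP × Ẇ = 867.0 kW; the resistance heater delivers Ẇ = 136.0 kW.
Extra = (COP − 1)·Ẇ = 731.0 kW.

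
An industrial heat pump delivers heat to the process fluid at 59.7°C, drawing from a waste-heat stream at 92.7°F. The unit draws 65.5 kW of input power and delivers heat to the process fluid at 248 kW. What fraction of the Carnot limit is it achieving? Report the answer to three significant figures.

COP_actual = Q̇_H/Ẇ = 248.0/65.50 = 3.786.
In absolute terms T_C = 306.87 K and T_H = 332.85 K, so ΔT = 25.98 K.
COP_Carnot = T_H/ΔT = 332.85/25.98 = 12.81.
η_II = COP_actual/COP_Carnot = 3.786/12.81 = 0.2955.

0.296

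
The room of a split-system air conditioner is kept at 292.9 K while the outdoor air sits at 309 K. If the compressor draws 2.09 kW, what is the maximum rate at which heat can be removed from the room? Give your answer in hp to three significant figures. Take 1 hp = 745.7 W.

51.0 hp

The reservoir spacing is ΔT = 309 − 292.9 = 16.10 K.
COP_Carnot = T_C/ΔT = 292.90/16.10 = 18.19.
Q̇_max = COP_Carnot × Ẇ = 18.19 × 2.090 kW = 38.02 kW = 50.99 hp.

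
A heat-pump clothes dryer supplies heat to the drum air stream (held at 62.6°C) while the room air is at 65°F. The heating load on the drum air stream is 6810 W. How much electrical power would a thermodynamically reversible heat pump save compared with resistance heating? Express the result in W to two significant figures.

5900 W

In absolute terms T_C = 291.48 K and T_H = 335.75 K, so ΔT = 44.27 K.
COP_Carnot = T_H/ΔT = 335.75/44.27 = 7.585.
Resistance heating needs Ẇ_res = Q̇_H = 6810 W; the reversible heat pump needs only Ẇ_hp = Q̇_H/COP = 897.9 W.
Saving = 6810 − 897.9 = 5912 W.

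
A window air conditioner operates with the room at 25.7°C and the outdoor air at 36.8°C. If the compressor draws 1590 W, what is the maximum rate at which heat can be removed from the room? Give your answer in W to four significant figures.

42810 W

In absolute terms T_C = 298.85 K and T_H = 309.95 K, so ΔT = 11.10 K.
COP_Carnot = T_C/ΔT = 298.85/11.10 = 26.92.
Q̇_max = COP_Carnot × Ẇ = 26.92 × 1590 W = 42810 W.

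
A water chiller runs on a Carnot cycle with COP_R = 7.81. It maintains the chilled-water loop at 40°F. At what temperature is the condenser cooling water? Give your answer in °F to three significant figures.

COP_R = T_C/(T_H − T_C) gives T_H − T_C = T_C/COP.
With T_C = 277.59 K, T_H = 277.59 × (1 + 1/7.81) = 313.14 K.
Converting, 313.14 K = 103.98°F.

104 °F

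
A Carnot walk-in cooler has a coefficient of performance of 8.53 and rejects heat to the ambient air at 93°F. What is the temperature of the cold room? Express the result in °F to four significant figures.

35.01 °F

For a Carnot refrigerator COP_R = T_C/(T_H − T_C), so T_C = COP·T_H/(1 + COP).
With T_H = 307.04 K, T_C = 8.53 × 307.04/9.530 = 274.82 K.
Converting, 274.82 K = 35.01°F.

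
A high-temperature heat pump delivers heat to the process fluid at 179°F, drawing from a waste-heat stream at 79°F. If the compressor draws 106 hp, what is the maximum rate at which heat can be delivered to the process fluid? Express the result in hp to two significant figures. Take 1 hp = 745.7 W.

680 hp

In absolute terms T_C = 299.26 K and T_H = 354.82 K, so ΔT = 55.56 K.
COP_Carnot = T_H/ΔT = 354.82/55.56 = 6.387.
Q̇_max = COP_Carnot × Ẇ = 6.387 × 106.0 hp = 677.0 hp.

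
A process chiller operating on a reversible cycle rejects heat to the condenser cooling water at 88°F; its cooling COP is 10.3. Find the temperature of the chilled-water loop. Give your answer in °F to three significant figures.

For a Carnot refrigerator COP_R = T_C/(T_H − T_C), so T_C = COP·T_H/(1 + COP).
With T_H = 304.26 K, T_C = 10.3 × 304.26/11.30 = 277.34 K.
Converting, 277.34 K = 39.53°F.

39.5 °F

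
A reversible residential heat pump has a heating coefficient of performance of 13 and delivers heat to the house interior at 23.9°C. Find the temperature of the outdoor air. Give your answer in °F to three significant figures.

33.9 °F

COP_HP = T_H/(T_H − T_C) gives T_H − T_C = T_H/COP.
With T_H = 297.05 K, T_C = 297.05 × (1 − 1/13) = 274.20 K.
Converting, 274.20 K = 33.89°F.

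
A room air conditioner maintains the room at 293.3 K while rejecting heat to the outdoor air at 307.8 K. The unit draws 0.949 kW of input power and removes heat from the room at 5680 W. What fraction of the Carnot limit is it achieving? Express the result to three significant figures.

Converting, Q̇_C = 5680 W = 5.680 kW, so COP_actual = Q̇_C/Ẇ = 5.680/0.9490 = 5.985.
The reservoir spacing is ΔT = 307.8 − 293.3 = 14.50 K.
COP_Carnot = T_C/ΔT = 293.30/14.50 = 20.23.
η_II = COP_actual/COP_Carnot = 5.985/20.23 = 0.2959.

0.296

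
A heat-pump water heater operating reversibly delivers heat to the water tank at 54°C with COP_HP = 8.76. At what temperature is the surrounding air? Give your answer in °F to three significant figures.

COP_HP = T_H/(T_H − T_C) gives T_H − T_C = T_H/COP.
With T_H = 327.15 K, T_C = 327.15 × (1 − 1/8.76) = 289.80 K.
Converting, 289.80 K = 61.98°F.

62.0 °F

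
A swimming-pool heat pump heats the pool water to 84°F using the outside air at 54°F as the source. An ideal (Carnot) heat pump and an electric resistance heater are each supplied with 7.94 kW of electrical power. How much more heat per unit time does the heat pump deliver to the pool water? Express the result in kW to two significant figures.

In absolute terms T_C = 285.37 K and T_H = 302.04 K, so ΔT = 16.67 K.
COP_Carnot = T_H/ΔT = 302.04/16.67 = 18.12.
The heat pump delivers Q̇_H = COP × Ẇ = 143.9 kW; the resistance heater delivers Ẇ = 7.940 kW.
Extra = (COP − 1)·Ẇ = 136.0 kW.

140 kW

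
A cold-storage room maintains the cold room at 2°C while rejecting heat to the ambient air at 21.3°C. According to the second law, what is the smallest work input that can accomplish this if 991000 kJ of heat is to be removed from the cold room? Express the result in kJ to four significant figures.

69510 kJ

In absolute terms T_C = 275.15 K and T_H = 294.45 K, so ΔT = 19.30 K.
The reversible limit is COP_R = T_C/ΔT = 14.26, so W_min = Q_C/COP = Q_C·ΔT/T_C.
W_min = 991000 × 19.30/275.15 = 69510 kJ.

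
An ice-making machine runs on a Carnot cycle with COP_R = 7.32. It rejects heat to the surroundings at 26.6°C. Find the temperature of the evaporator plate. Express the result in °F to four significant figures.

15.03 °F

For a Carnot refrigerator COP_R = T_C/(T_H − T_C), so T_C = COP·T_H/(1 + COP).
With T_H = 299.75 K, T_C = 7.32 × 299.75/8.320 = 263.72 K.
Converting, 263.72 K = 15.03°F.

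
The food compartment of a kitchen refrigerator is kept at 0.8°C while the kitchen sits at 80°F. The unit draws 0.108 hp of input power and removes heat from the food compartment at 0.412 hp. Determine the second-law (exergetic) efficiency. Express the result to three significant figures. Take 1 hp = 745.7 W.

COP_actual = Q̇_C/Ẇ = 0.4120/0.1080 = 3.815.
In absolute terms T_C = 273.95 K and T_H = 299.82 K, so ΔT = 25.87 K.
COP_Carnot = T_C/ΔT = 273.95/25.87 = 10.59.
η_II = COP_actual/COP_Carnot = 3.815/10.59 = 0.3602.

0.360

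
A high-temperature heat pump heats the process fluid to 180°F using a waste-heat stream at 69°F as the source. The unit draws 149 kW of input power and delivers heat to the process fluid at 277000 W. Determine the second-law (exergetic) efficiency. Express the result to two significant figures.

0.32

Converting, Q̇_H = 277000 W = 277.0 kW, so COP_actual = Q̇_H/Ẇ = 277.0/149.0 = 1.859.
In absolute terms T_C = 293.71 K and T_H = 355.37 K, so ΔT = 61.67 K.
COP_Carnot = T_H/ΔT = 355.37/61.67 = 5.763.
η_II = COP_actual/COP_Carnot = 1.859/5.763 = 0.3226.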